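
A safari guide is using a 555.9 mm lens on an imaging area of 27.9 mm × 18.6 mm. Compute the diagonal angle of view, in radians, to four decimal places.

Sensor diagonal = √(27.9² + 18.6²) = √1124.3700 ≈ 33.5316 mm.
Angle of view α = 2·arctan(d/2f) with d = 33.5316 mm and f = 555.9 mm.
d/2f = 0.03016; arctan(0.03016) ≈ 0.0302 rad, so α ≈ 0.0603 rad.

0.0603 rad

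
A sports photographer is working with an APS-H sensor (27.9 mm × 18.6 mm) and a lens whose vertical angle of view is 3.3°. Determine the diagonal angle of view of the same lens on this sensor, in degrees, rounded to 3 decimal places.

From the vertical AOV: f = 18.6 / (2·tan(1.65°)) = 18.6 / 0.05761 ≈ 322.8506 mm.
Sensor diagonal = √(27.9² + 18.6²) = √1124.3700 ≈ 33.5316 mm.
Diagonal AOV = 2·arctan(33.5316 / (2 × 322.8506)) = 2·arctan(0.05193) ≈ 5.9455°.

5.945°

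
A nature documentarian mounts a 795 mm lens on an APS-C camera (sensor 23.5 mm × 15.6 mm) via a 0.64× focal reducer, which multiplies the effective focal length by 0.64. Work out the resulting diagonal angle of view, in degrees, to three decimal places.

Effective focal length f = 795 × 0.64 = 508.8 mm.
Sensor diagonal = √(23.5² + 15.6²) = √795.6100 ≈ 28.2066 mm.
α = 2·arctan(28.207 / (2 × 508.8)) = 2·arctan(0.02772) ≈ 3.1755°.

3.176°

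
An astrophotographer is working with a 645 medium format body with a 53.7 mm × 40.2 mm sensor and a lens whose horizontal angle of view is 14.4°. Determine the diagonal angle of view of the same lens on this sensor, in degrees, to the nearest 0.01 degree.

From the horizontal AOV: f = 53.7 / (2·tan(7.2°)) = 53.7 / 0.25266 ≈ 212.5396 mm.
Sensor diagonal = √(53.7² + 40.2²) = √4499.7300 ≈ 67.0800 mm.
Diagonal AOV = 2·arctan(67.0800 / (2 × 212.5396)) = 2·arctan(0.15781) ≈ 17.9353°.

17.94°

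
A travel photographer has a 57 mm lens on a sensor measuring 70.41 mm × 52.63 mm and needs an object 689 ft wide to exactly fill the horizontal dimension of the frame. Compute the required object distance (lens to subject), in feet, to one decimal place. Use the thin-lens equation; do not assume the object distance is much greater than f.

W: 689 ft × 304.8 mm/ft = 210007.19 mm.
Magnification m = w/W = dᵢ/dₒ; combined with 1/f = 1/dₒ + 1/dᵢ this gives dₒ = f·(1 + W/w).
dₒ = 57 mm × (1 + 210007/70.41) = 57 × 2983.6331 ≈ 170067.084 mm = 170067.084/304.8 ft = 557.963 ft.

558.0 ft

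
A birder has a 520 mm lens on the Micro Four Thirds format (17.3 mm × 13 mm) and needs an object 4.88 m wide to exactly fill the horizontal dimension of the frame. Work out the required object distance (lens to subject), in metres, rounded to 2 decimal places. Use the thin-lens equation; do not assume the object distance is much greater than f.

W: 4.88 m = 4880 mm.
Magnification m = w/W = dᵢ/dₒ; combined with 1/f = 1/dₒ + 1/dᵢ this gives dₒ = f·(1 + W/w).
dₒ = 520 mm × (1 + 4880/17.3) = 520 × 283.0809 ≈ 147202.081 mm = 147.202 m.

147.20 m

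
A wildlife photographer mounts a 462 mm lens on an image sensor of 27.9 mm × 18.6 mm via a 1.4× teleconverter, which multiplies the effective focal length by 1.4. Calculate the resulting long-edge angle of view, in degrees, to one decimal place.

2.5°

Effective focal length f = 462 × 1.4 = 646.8 mm.
α = 2·arctan(27.9 / (2 × 646.8)) = 2·arctan(0.02157) ≈ 2.4711°.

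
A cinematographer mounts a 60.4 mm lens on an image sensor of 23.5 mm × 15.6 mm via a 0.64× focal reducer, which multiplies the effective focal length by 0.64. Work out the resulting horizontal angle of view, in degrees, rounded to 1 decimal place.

33.8°

Effective focal length f = 60.4 × 0.64 = 38.656 mm.
α = 2·arctan(23.5 / (2 × 38.656)) = 2·arctan(0.30396) ≈ 33.8147°.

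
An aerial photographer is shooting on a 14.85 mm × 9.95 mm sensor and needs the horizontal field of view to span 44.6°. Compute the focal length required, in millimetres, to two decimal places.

From α = 2·arctan(w/2f) we get f = w / (2·tan(α/2)).
With w = 14.85 mm and α/2 = 22.3°, tan(α/2) ≈ 0.41013, so f ≈ 14.85 / 0.82026 ≈ 18.1040 mm.

18.10 mm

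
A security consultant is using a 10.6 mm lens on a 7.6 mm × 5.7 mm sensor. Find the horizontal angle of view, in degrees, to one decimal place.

Angle of view α = 2·arctan(w/2f) with w = 7.6 mm and f = 10.6 mm.
w/2f = 0.35849; arctan(0.35849) ≈ 19.7223°, so α ≈ 39.4446°.

39.4°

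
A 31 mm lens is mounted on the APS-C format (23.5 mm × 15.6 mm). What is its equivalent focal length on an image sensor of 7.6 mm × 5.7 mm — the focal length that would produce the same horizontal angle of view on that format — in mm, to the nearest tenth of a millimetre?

Equal angle of view means equal width/f ratio, so f₂ = f₁ · (width₂/width₁) = 31 × 7.6/23.5.
f₂ = 31 × 0.32340 ≈ 10.026 mm.

10.0 mm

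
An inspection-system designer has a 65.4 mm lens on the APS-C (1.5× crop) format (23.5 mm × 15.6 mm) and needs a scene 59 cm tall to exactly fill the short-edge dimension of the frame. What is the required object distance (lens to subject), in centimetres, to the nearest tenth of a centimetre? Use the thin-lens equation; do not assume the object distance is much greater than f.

W: 59 cm = 590 mm.
Magnification m = h/W = dᵢ/dₒ; combined with 1/f = 1/dₒ + 1/dᵢ this gives dₒ = f·(1 + W/h).
dₒ = 65.4 mm × (1 + 590/15.6) = 65.4 × 38.8205 ≈ 2538.862 mm = 253.886 cm.

253.9 cm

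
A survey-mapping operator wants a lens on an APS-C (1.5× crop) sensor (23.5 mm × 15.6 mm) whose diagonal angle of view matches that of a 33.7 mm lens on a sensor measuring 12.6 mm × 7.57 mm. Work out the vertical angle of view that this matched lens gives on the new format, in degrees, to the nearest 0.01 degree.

Sensor diagonal = √(12.6² + 7.57²) = √216.0649 ≈ 14.6991 mm.
Sensor diagonal = √(23.5² + 15.6²) = √795.6100 ≈ 28.2066 mm.
Equal diagonal AOV ⇒ f₂ = f₁ · 28.2066/14.6991 = 33.7 × 1.91893 ≈ 64.6678 mm.
Vertical AOV on the new format = 2·arctan(15.6 / (2 × 64.6678)) = 2·arctan(0.12062) ≈ 13.7552°.

13.76°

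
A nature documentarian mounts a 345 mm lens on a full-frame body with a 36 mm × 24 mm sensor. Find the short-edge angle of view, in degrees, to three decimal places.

Angle of view α = 2·arctan(h/2f) with h = 24 mm and f = 345 mm.
h/2f = 0.03478; arctan(0.03478) ≈ 1.9921°, so α ≈ 3.9842°.

3.984°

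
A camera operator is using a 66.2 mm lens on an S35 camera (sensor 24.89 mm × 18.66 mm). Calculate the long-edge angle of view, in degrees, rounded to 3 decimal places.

Angle of view α = 2·arctan(w/2f) with w = 24.89 mm and f = 66.2 mm.
w/2f = 0.18799; arctan(0.18799) ≈ 10.6468°, so α ≈ 21.2937°.

21.294°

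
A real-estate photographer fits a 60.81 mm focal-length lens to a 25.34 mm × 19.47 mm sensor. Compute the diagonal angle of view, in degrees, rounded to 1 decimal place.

29.4°

Sensor diagonal = √(25.34² + 19.47²) = √1021.1965 ≈ 31.9562 mm.
Angle of view α = 2·arctan(d/2f) with d = 31.9562 mm and f = 60.81 mm.
d/2f = 0.26275; arctan(0.26275) ≈ 14.7219°, so α ≈ 29.4439°.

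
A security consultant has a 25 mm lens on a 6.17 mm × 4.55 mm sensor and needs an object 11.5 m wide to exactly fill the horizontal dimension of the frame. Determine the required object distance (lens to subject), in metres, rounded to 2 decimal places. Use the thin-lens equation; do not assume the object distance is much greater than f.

46.62 m

W: 11.5 m = 11500 mm.
Magnification m = w/W = dᵢ/dₒ; combined with 1/f = 1/dₒ + 1/dᵢ this gives dₒ = f·(1 + W/w).
dₒ = 25 mm × (1 + 11500/6.17) = 25 × 1864.8574 ≈ 46621.434 mm = 46.6214 m.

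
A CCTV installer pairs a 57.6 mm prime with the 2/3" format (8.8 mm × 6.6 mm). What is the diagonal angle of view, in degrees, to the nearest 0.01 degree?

Sensor diagonal = √(8.8² + 6.6²) = √121.0000 ≈ 11.0000 mm.
Angle of view α = 2·arctan(d/2f) with d = 11.0000 mm and f = 57.6 mm.
d/2f = 0.09549; arctan(0.09549) ≈ 5.4544°, so α ≈ 10.9088°.

10.91°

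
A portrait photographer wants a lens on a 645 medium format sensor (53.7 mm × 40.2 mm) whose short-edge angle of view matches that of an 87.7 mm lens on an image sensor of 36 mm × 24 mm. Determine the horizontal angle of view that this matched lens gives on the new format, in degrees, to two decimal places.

20.72°

Equal short-edge AOV ⇒ f₂ = f₁ · 40.2/24 = 87.7 × 1.67500 ≈ 146.8975 mm.
Horizontal AOV on the new format = 2·arctan(53.7 / (2 × 146.8975)) = 2·arctan(0.18278) ≈ 20.7164°.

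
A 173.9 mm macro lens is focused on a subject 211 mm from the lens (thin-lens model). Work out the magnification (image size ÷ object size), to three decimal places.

Thin lens: 1/f = 1/dₒ + 1/dᵢ → 1/dᵢ = 1/173.9 − 1/211 = 0.0010111 mm⁻¹, so dᵢ ≈ 989.0270 mm.
Magnification m = dᵢ/dₒ = 989.0270/211 ≈ 4.68733.

4.687×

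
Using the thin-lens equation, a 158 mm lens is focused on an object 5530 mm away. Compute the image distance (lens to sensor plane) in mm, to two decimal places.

162.65 mm

1/dᵢ = 1/f − 1/dₒ = 1/158 − 1/5530 = 0.0061483 mm⁻¹.
dᵢ = 1/0.0061483 ≈ 162.6471 mm.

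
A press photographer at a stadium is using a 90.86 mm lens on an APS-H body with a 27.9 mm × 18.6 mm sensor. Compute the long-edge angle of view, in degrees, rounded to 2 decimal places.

Angle of view α = 2·arctan(w/2f) with w = 27.9 mm and f = 90.86 mm.
w/2f = 0.15353; arctan(0.15353) ≈ 8.7286°, so α ≈ 17.4573°.

17.46°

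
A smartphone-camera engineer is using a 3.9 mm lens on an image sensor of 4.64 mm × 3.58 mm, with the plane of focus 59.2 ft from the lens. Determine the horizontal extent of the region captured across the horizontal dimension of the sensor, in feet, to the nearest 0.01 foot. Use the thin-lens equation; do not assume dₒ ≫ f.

dₒ: 59.2 ft × 304.8 mm/ft = 18044.16 mm.
Similar triangles through the lens centre give W/dₒ = w/dᵢ; with 1/f = 1/dₒ + 1/dᵢ this gives W = w·(dₒ − f)/f.
W = 4.64 mm × (18044.2 − 3.9) / 3.9 = 4.64 × 4625.7075 ≈ 21463.283 mm = 21463.283/304.8 ft = 70.4176 ft.

70.42 ft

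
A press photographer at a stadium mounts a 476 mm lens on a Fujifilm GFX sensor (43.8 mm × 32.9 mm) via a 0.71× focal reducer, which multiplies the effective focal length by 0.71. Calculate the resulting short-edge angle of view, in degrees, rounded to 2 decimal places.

Effective focal length f = 476 × 0.71 = 337.96 mm.
α = 2·arctan(32.9 / (2 × 337.96)) = 2·arctan(0.04867) ≈ 5.5733°.

5.57°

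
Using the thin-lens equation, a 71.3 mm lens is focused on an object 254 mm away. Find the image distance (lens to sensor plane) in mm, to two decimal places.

1/dᵢ = 1/f − 1/dₒ = 1/71.3 − 1/254 = 0.0100882 mm⁻¹.
dᵢ = 1/0.0100882 ≈ 99.1253 mm.

99.13 mm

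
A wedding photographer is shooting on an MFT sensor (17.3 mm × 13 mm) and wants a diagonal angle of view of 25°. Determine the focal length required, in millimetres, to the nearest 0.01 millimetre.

Sensor diagonal = √(17.3² + 13²) = √468.2900 ≈ 21.6400 mm.
From α = 2·arctan(d/2f) we get f = d / (2·tan(α/2)).
With d = 21.6400 mm and α/2 = 12.5°, tan(α/2) ≈ 0.22169, so f ≈ 21.6400 / 0.44339 ≈ 48.8059 mm.

48.81 mm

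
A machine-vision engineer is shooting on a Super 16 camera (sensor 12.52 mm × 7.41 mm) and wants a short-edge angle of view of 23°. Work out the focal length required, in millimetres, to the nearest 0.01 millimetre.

From α = 2·arctan(h/2f) we get f = h / (2·tan(α/2)).
With h = 7.41 mm and α/2 = 11.5°, tan(α/2) ≈ 0.20345, so f ≈ 7.41 / 0.40690 ≈ 18.2107 mm.

18.21 mm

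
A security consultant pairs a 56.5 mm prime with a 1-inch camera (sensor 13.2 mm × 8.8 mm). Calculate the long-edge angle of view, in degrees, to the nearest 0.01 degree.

13.33°

Angle of view α = 2·arctan(w/2f) with w = 13.2 mm and f = 56.5 mm.
w/2f = 0.11681; arctan(0.11681) ≈ 6.6628°, so α ≈ 13.3255°.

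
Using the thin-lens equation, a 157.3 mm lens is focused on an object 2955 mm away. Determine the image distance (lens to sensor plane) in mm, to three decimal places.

166.144 mm

1/dᵢ = 1/f − 1/dₒ = 1/157.3 − 1/2955 = 0.0060189 mm⁻¹.
dᵢ = 1/0.0060189 ≈ 166.1442 mm.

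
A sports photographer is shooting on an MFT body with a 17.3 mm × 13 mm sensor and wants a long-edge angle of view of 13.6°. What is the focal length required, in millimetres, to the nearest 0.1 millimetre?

From α = 2·arctan(w/2f) we get f = w / (2·tan(α/2)).
With w = 17.3 mm and α/2 = 6.8°, tan(α/2) ≈ 0.11924, so f ≈ 17.3 / 0.23849 ≈ 72.5411 mm.

72.5 mm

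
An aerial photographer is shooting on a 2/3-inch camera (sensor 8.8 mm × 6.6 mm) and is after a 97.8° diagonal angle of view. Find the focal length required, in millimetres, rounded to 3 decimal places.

4.798 mm

Sensor diagonal = √(8.8² + 6.6²) = √121.0000 ≈ 11.0000 mm.
From α = 2·arctan(d/2f) we get f = d / (2·tan(α/2)).
With d = 11.0000 mm and α/2 = 48.9°, tan(α/2) ≈ 1.14632, so f ≈ 11.0000 / 2.29264 ≈ 4.7980 mm.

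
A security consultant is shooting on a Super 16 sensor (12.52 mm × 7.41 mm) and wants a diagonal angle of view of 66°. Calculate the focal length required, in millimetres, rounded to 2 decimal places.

Sensor diagonal = √(12.52² + 7.41²) = √211.6585 ≈ 14.5485 mm.
From α = 2·arctan(d/2f) we get f = d / (2·tan(α/2)).
With d = 14.5485 mm and α/2 = 33°, tan(α/2) ≈ 0.64941, so f ≈ 14.5485 / 1.29882 ≈ 11.2014 mm.

11.20 mm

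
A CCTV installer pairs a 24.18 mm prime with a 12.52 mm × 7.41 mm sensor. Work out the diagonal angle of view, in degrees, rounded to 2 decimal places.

33.49°

Sensor diagonal = √(12.52² + 7.41²) = √211.6585 ≈ 14.5485 mm.
Angle of view α = 2·arctan(d/2f) with d = 14.5485 mm and f = 24.18 mm.
d/2f = 0.30084; arctan(0.30084) ≈ 16.7432°, so α ≈ 33.4865°.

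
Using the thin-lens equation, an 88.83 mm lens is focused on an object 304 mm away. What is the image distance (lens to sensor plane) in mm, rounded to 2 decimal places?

125.50 mm

1/dᵢ = 1/f − 1/dₒ = 1/88.83 − 1/304 = 0.0079680 mm⁻¹.
dᵢ = 1/0.0079680 ≈ 125.5023 mm.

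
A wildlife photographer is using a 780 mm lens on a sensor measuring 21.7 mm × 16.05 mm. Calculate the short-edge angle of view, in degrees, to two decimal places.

1.18°

Angle of view α = 2·arctan(h/2f) with h = 16.05 mm and f = 780 mm.
h/2f = 0.01029; arctan(0.01029) ≈ 0.5895°, so α ≈ 1.1789°.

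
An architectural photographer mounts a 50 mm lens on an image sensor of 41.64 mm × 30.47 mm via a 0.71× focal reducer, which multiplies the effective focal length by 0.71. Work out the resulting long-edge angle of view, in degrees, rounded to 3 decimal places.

60.781°

Effective focal length f = 50 × 0.71 = 35.5 mm.
α = 2·arctan(41.64 / (2 × 35.5)) = 2·arctan(0.58648) ≈ 60.7814°.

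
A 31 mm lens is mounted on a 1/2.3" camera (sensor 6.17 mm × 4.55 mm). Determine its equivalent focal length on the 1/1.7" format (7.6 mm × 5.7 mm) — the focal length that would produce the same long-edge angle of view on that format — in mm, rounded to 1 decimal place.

Equal angle of view means equal width/f ratio, so f₂ = f₁ · (width₂/width₁) = 31 × 7.6/6.17.
f₂ = 31 × 1.23177 ≈ 38.185 mm.

38.2 mm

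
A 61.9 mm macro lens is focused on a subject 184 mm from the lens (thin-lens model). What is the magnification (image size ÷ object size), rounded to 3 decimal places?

Thin lens: 1/f = 1/dₒ + 1/dᵢ → 1/dᵢ = 1/61.9 − 1/184 = 0.0107203 mm⁻¹, so dᵢ ≈ 93.2809 mm.
Magnification m = dᵢ/dₒ = 93.2809/184 ≈ 0.50696.

0.507×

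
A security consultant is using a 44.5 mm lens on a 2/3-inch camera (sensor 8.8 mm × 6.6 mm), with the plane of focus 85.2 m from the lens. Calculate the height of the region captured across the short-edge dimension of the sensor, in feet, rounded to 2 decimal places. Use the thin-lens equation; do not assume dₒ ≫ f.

41.44 ft

dₒ: 85.2 m = 85200 mm.
Similar triangles through the lens centre give W/dₒ = h/dᵢ; with 1/f = 1/dₒ + 1/dᵢ this gives W = h·(dₒ − f)/f.
W = 6.6 mm × (85200 − 44.5) / 44.5 = 6.6 × 1913.6067 ≈ 12629.804 mm = 12629.804/304.8 ft = 41.4364 ft.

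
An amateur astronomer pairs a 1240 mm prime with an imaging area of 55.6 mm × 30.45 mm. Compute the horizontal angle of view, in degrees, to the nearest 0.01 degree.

Angle of view α = 2·arctan(w/2f) with w = 55.6 mm and f = 1240 mm.
w/2f = 0.02242; arctan(0.02242) ≈ 1.2843°, so α ≈ 2.5686°.

2.57°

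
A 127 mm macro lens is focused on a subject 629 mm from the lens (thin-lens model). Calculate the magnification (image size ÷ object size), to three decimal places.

0.253×

Thin lens: 1/f = 1/dₒ + 1/dᵢ → 1/dᵢ = 1/127 − 1/629 = 0.0062842 mm⁻¹, so dᵢ ≈ 159.1295 mm.
Magnification m = dᵢ/dₒ = 159.1295/629 ≈ 0.25299.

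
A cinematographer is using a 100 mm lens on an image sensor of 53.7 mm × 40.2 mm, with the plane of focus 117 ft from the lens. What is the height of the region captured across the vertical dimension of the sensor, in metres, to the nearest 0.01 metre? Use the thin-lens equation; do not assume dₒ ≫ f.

dₒ: 117 ft × 304.8 mm/ft = 35661.60 mm.
Similar triangles through the lens centre give W/dₒ = h/dᵢ; with 1/f = 1/dₒ + 1/dᵢ this gives W = h·(dₒ − f)/f.
W = 40.2 mm × (35661.6 − 100) / 100 = 40.2 × 355.6160 ≈ 14295.763 mm = 14.2958 m.

14.30 m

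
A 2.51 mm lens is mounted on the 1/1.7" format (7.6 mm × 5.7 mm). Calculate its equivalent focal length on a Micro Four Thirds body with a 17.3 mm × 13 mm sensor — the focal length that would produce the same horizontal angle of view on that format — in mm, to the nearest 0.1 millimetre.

Equal angle of view means equal width/f ratio, so f₂ = f₁ · (width₂/width₁) = 2.51 × 17.3/7.6.
f₂ = 2.51 × 2.27632 ≈ 5.714 mm.

5.7 mm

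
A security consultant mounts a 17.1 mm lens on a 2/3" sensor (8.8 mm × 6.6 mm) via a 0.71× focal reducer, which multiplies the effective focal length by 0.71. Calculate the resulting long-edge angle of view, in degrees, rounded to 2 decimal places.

39.84°

Effective focal length f = 17.1 × 0.71 = 12.141 mm.
α = 2·arctan(8.8 / (2 × 12.141)) = 2·arctan(0.36241) ≈ 39.8419°.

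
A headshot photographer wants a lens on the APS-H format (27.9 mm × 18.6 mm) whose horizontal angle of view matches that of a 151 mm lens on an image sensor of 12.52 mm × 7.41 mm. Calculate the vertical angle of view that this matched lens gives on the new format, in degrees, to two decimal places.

3.17°

Equal horizontal AOV ⇒ f₂ = f₁ · 27.9/12.52 = 151 × 2.22843 ≈ 336.4936 mm.
Vertical AOV on the new format = 2·arctan(18.6 / (2 × 336.4936)) = 2·arctan(0.02764) ≈ 3.1663°.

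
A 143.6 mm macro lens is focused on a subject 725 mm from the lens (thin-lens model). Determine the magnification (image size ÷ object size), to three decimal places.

Thin lens: 1/f = 1/dₒ + 1/dᵢ → 1/dᵢ = 1/143.6 − 1/725 = 0.0055845 mm⁻¹, so dᵢ ≈ 179.0678 mm.
Magnification m = dᵢ/dₒ = 179.0678/725 ≈ 0.24699.

0.247×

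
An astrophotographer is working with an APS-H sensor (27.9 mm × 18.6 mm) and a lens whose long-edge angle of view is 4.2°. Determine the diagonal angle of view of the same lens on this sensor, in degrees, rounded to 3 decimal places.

From the long-edge AOV: f = 27.9 / (2·tan(2.1°)) = 27.9 / 0.07334 ≈ 380.4372 mm.
Sensor diagonal = √(27.9² + 18.6²) = √1124.3700 ≈ 33.5316 mm.
Diagonal AOV = 2·arctan(33.5316 / (2 × 380.4372)) = 2·arctan(0.04407) ≈ 5.0468°.

5.047°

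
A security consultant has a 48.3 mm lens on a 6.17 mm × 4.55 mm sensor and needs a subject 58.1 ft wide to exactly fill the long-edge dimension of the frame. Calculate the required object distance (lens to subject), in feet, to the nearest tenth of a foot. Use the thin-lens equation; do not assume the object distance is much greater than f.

455.0 ft

W: 58.1 ft × 304.8 mm/ft = 17708.88 mm.
Magnification m = w/W = dᵢ/dₒ; combined with 1/f = 1/dₒ + 1/dᵢ this gives dₒ = f·(1 + W/w).
dₒ = 48.3 mm × (1 + 17708.9/6.17) = 48.3 × 2871.1587 ≈ 138676.967 mm = 138676.967/304.8 ft = 454.977 ft.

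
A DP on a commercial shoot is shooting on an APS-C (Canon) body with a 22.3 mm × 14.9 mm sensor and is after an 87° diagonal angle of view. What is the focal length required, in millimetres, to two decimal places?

14.13 mm

Sensor diagonal = √(22.3² + 14.9²) = √719.3000 ≈ 26.8198 mm.
From α = 2·arctan(d/2f) we get f = d / (2·tan(α/2)).
With d = 26.8198 mm and α/2 = 43.5°, tan(α/2) ≈ 0.94896, so f ≈ 26.8198 / 1.89793 ≈ 14.1311 mm.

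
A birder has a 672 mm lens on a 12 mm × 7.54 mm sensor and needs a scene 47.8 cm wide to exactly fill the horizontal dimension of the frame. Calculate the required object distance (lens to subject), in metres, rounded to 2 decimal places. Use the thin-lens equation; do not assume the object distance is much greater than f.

W: 47.8 cm = 478 mm.
Magnification m = w/W = dᵢ/dₒ; combined with 1/f = 1/dₒ + 1/dᵢ this gives dₒ = f·(1 + W/w).
dₒ = 672 mm × (1 + 478/12) = 672 × 40.8333 ≈ 27440.000 mm = 27.44 m.

27.44 m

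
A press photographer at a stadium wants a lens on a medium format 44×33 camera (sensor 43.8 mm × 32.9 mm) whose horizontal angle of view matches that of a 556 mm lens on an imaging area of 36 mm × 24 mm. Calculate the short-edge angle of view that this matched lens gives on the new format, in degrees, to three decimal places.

2.786°

Equal horizontal AOV ⇒ f₂ = f₁ · 43.8/36 = 556 × 1.21667 ≈ 676.4667 mm.
Short-edge AOV on the new format = 2·arctan(32.9 / (2 × 676.4667)) = 2·arctan(0.02432) ≈ 2.7860°.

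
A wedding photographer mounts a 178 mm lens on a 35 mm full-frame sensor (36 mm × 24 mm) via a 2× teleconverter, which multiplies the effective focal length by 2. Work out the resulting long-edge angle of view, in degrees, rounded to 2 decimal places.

Effective focal length f = 178 × 2 = 356 mm.
α = 2·arctan(36 / (2 × 356)) = 2·arctan(0.05056) ≈ 5.7890°.

5.79°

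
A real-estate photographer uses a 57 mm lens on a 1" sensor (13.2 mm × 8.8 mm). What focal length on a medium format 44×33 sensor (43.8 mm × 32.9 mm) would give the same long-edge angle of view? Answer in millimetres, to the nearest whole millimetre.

Equal angle of view means equal width/f ratio, so f₂ = f₁ · (width₂/width₁) = 57 × 43.8/13.2.
f₂ = 57 × 3.31818 ≈ 189.136 mm.

189 mm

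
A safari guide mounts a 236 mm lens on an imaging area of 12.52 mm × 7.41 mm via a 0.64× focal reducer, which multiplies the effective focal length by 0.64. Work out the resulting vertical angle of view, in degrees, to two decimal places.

2.81°

Effective focal length f = 236 × 0.64 = 151.04 mm.
α = 2·arctan(7.41 / (2 × 151.04)) = 2·arctan(0.02453) ≈ 2.8104°.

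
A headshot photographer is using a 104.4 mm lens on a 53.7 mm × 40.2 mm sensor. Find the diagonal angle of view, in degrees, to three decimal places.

35.621°

Sensor diagonal = √(53.7² + 40.2²) = √4499.7300 ≈ 67.0800 mm.
Angle of view α = 2·arctan(d/2f) with d = 67.0800 mm and f = 104.4 mm.
d/2f = 0.32126; arctan(0.32126) ≈ 17.8104°, so α ≈ 35.6207°.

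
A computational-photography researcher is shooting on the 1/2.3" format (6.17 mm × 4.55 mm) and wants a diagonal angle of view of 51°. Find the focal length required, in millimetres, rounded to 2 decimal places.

8.04 mm

Sensor diagonal = √(6.17² + 4.55²) = √58.7714 ≈ 7.6663 mm.
From α = 2·arctan(d/2f) we get f = d / (2·tan(α/2)).
With d = 7.6663 mm and α/2 = 25.5°, tan(α/2) ≈ 0.47698, so f ≈ 7.6663 / 0.95395 ≈ 8.0363 mm.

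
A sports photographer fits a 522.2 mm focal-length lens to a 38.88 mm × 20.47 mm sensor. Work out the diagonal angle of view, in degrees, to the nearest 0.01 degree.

4.82°

Sensor diagonal = √(38.88² + 20.47²) = √1930.6753 ≈ 43.9395 mm.
Angle of view α = 2·arctan(d/2f) with d = 43.9395 mm and f = 522.2 mm.
d/2f = 0.04207; arctan(0.04207) ≈ 2.4091°, so α ≈ 4.8182°.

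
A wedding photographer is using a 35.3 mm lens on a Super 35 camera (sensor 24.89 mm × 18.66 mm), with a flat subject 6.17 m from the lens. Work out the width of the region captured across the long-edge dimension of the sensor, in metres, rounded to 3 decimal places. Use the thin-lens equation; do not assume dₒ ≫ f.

4.326 m

dₒ: 6.17 m = 6170 mm.
Similar triangles through the lens centre give W/dₒ = w/dᵢ; with 1/f = 1/dₒ + 1/dᵢ this gives W = w·(dₒ − f)/f.
W = 24.89 mm × (6170 − 35.3) / 35.3 = 24.89 × 173.7875 ≈ 4325.572 mm = 4.32557 m.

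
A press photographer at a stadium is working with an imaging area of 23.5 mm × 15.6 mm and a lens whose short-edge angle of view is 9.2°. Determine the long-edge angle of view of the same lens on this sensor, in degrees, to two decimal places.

13.82°

From the short-edge AOV: f = 15.6 / (2·tan(4.6°)) = 15.6 / 0.16092 ≈ 96.9449 mm.
Long-edge AOV = 2·arctan(23.5 / (2 × 96.9449)) = 2·arctan(0.12120) ≈ 13.8214°.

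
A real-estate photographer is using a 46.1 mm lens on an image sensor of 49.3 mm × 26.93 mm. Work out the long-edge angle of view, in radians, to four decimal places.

0.9821 rad

Angle of view α = 2·arctan(w/2f) with w = 49.3 mm and f = 46.1 mm.
w/2f = 0.53471; arctan(0.53471) ≈ 0.4910 rad, so α ≈ 0.9821 rad.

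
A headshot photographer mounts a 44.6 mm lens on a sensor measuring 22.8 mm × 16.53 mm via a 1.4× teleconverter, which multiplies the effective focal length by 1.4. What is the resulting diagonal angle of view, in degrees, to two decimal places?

Effective focal length f = 44.6 × 1.4 = 62.44 mm.
Sensor diagonal = √(22.8² + 16.53²) = √793.0809 ≈ 28.1617 mm.
α = 2·arctan(28.162 / (2 × 62.44)) = 2·arctan(0.22551) ≈ 25.4164°.

25.42°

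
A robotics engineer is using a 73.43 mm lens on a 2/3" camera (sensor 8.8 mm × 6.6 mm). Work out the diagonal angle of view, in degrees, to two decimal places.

8.57°

Sensor diagonal = √(8.8² + 6.6²) = √121.0000 ≈ 11.0000 mm.
Angle of view α = 2·arctan(d/2f) with d = 11.0000 mm and f = 73.43 mm.
d/2f = 0.07490; arctan(0.07490) ≈ 4.2835°, so α ≈ 8.5671°.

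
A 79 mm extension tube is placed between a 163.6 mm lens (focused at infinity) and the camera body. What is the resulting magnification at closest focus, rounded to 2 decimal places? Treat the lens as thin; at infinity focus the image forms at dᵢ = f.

The tube moves the image plane from f to f + e, so dᵢ = 163.6 + 79 = 242.6 mm. Focus is achieved when 1/f = 1/dₒ + 1/dᵢ, giving dₒ = 1/(1/f − 1/(f+e)).
Magnification m = dᵢ/dₒ = (f+e)·(1/f − 1/(f+e)) = e/f = 79/163.6 ≈ 0.4829.

0.48×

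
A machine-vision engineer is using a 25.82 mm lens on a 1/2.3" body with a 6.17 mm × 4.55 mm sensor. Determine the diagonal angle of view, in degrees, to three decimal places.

Sensor diagonal = √(6.17² + 4.55²) = √58.7714 ≈ 7.6663 mm.
Angle of view α = 2·arctan(d/2f) with d = 7.6663 mm and f = 25.82 mm.
d/2f = 0.14846; arctan(0.14846) ≈ 8.4442°, so α ≈ 16.8884°.

16.888°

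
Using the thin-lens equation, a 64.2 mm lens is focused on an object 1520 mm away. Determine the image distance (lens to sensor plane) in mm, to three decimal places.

67.031 mm

1/dᵢ = 1/f − 1/dₒ = 1/64.2 − 1/1520 = 0.0149184 mm⁻¹.
dᵢ = 1/0.0149184 ≈ 67.0312 mm.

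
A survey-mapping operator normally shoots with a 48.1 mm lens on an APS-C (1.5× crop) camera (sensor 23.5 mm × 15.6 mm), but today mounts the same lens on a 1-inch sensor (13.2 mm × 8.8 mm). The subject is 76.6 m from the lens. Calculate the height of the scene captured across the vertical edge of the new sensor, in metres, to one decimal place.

14.0 m

The focal length stays 48.1 mm; the relevant sensor dimension is now h = 8.8 mm. Object distance dₒ = 76.6 m = 76600 mm.
Thin-lens field height W = h·(dₒ − f)/f = 8.8 × (76600 − 48.1)/48.1 ≈ 14005.337 mm = 14.0053 m.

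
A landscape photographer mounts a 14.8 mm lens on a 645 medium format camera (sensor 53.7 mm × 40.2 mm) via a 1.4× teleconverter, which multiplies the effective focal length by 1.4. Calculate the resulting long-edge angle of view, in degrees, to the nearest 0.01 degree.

Effective focal length f = 14.8 × 1.4 = 20.72 mm.
α = 2·arctan(53.7 / (2 × 20.72)) = 2·arctan(1.29585) ≈ 104.6856°.

104.69°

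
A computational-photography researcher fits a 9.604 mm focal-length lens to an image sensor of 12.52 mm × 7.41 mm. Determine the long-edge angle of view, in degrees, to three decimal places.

Angle of view α = 2·arctan(w/2f) with w = 12.52 mm and f = 9.604 mm.
w/2f = 0.65181; arctan(0.65181) ≈ 33.0968°, so α ≈ 66.1936°.

66.194°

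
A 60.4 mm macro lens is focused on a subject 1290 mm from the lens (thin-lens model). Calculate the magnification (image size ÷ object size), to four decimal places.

0.0491×

Thin lens: 1/f = 1/dₒ + 1/dᵢ → 1/dᵢ = 1/60.4 − 1/1290 = 0.0157811 mm⁻¹, so dᵢ ≈ 63.3669 mm.
Magnification m = dᵢ/dₒ = 63.3669/1290 ≈ 0.04912.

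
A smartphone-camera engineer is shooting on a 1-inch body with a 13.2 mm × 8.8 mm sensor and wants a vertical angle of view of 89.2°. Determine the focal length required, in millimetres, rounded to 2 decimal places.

4.46 mm

From α = 2·arctan(h/2f) we get f = h / (2·tan(α/2)).
With h = 8.8 mm and α/2 = 44.6°, tan(α/2) ≈ 0.98613, so f ≈ 8.8 / 1.97227 ≈ 4.4619 mm.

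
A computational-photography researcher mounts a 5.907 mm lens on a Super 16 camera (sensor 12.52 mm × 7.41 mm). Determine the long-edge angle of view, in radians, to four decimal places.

Angle of view α = 2·arctan(w/2f) with w = 12.52 mm and f = 5.907 mm.
w/2f = 1.05976; arctan(1.05976) ≈ 0.8144 rad, so α ≈ 1.6288 rad.

1.6288 rad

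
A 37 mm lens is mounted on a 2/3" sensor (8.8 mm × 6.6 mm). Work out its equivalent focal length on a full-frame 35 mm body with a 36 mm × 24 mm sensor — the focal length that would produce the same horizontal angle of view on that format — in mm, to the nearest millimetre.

Equal angle of view means equal width/f ratio, so f₂ = f₁ · (width₂/width₁) = 37 × 36/8.8.
f₂ = 37 × 4.09091 ≈ 151.364 mm.

151 mm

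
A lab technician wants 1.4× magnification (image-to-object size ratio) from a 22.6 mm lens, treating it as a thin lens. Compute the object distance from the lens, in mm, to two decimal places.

With m = dᵢ/dₒ and 1/f = 1/dₒ + 1/dᵢ, substituting dᵢ = m·dₒ gives 1/f = (1 + 1/m)/dₒ, hence dₒ = f·(1 + 1/m).
dₒ = 22.6 × (1 + 1/1.4) = 22.6 × 1.71429 ≈ 38.743 mm.

38.74 mm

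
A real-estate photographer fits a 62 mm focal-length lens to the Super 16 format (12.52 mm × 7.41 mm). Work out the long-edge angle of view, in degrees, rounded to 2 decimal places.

11.53°

Angle of view α = 2·arctan(w/2f) with w = 12.52 mm and f = 62 mm.
w/2f = 0.10097; arctan(0.10097) ≈ 5.7655°, so α ≈ 11.5310°.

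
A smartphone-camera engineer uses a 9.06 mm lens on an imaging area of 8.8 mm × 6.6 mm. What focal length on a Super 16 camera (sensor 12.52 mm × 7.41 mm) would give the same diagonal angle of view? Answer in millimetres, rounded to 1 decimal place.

12.0 mm

Sensor diagonal = √(8.8² + 6.6²) = √121.0000 ≈ 11.0000 mm.
Sensor diagonal = √(12.52² + 7.41²) = √211.6585 ≈ 14.5485 mm.
Equal angle of view means equal diagonal/f ratio, so f₂ = f₁ · (diagonal₂/diagonal₁) = 9.06 × 14.5485/11.0000.
f₂ = 9.06 × 1.32259 ≈ 11.983 mm.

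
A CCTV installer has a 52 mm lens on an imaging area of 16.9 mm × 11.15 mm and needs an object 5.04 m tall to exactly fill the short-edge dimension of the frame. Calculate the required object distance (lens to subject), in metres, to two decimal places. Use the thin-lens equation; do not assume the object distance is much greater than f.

W: 5.04 m = 5040 mm.
Magnification m = h/W = dᵢ/dₒ; combined with 1/f = 1/dₒ + 1/dᵢ this gives dₒ = f·(1 + W/h).
dₒ = 52 mm × (1 + 5040/11.15) = 52 × 453.0179 ≈ 23556.933 mm = 23.5569 m.

23.56 m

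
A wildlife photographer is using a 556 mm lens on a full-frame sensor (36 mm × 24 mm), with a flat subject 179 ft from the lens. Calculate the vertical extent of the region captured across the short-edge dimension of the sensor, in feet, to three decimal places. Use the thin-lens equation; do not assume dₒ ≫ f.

7.648 ft

dₒ: 179 ft × 304.8 mm/ft = 54559.20 mm.
Similar triangles through the lens centre give W/dₒ = h/dᵢ; with 1/f = 1/dₒ + 1/dᵢ this gives W = h·(dₒ − f)/f.
W = 24 mm × (54559.2 − 556) / 556 = 24 × 97.1281 ≈ 2331.073 mm = 2331.073/304.8 ft = 7.64788 ft.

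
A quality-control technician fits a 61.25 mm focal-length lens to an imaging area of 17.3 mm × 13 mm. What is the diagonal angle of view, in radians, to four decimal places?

Sensor diagonal = √(17.3² + 13²) = √468.2900 ≈ 21.6400 mm.
Angle of view α = 2·arctan(d/2f) with d = 21.6400 mm and f = 61.25 mm.
d/2f = 0.17665; arctan(0.17665) ≈ 0.1748 rad, so α ≈ 0.3497 rad.

0.3497 rad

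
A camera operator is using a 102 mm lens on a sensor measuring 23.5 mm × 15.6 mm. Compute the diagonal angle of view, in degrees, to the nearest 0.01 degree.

15.74°

Sensor diagonal = √(23.5² + 15.6²) = √795.6100 ≈ 28.2066 mm.
Angle of view α = 2·arctan(d/2f) with d = 28.2066 mm and f = 102 mm.
d/2f = 0.13827; arctan(0.13827) ≈ 7.8722°, so α ≈ 15.7445°.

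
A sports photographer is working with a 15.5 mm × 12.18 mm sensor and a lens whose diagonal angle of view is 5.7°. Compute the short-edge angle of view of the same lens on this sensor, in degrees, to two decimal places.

3.52°

Sensor diagonal = √(15.5² + 12.18²) = √388.6024 ≈ 19.7130 mm.
From the diagonal AOV: f = 19.7130 / (2·tan(2.85°)) = 19.7130 / 0.09957 ≈ 197.9895 mm.
Short-edge AOV = 2·arctan(12.18 / (2 × 197.9895)) = 2·arctan(0.03076) ≈ 3.5236°.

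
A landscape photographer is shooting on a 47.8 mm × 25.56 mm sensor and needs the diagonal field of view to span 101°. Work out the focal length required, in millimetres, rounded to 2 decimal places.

Sensor diagonal = √(47.8² + 25.56²) = √2938.1536 ≈ 54.2047 mm.
From α = 2·arctan(d/2f) we get f = d / (2·tan(α/2)).
With d = 54.2047 mm and α/2 = 50.5°, tan(α/2) ≈ 1.21310, so f ≈ 54.2047 / 2.42619 ≈ 22.3415 mm.

22.34 mm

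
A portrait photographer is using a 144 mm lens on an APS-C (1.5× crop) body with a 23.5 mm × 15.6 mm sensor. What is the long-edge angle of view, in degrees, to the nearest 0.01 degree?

Angle of view α = 2·arctan(w/2f) with w = 23.5 mm and f = 144 mm.
w/2f = 0.08160; arctan(0.08160) ≈ 4.6648°, so α ≈ 9.3297°.

9.33°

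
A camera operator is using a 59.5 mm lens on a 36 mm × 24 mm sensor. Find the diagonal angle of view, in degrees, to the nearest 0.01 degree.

Sensor diagonal = √(36² + 24²) = √1872.0000 ≈ 43.2666 mm.
Angle of view α = 2·arctan(d/2f) with d = 43.2666 mm and f = 59.5 mm.
d/2f = 0.36359; arctan(0.36359) ≈ 19.9805°, so α ≈ 39.9610°.

39.96°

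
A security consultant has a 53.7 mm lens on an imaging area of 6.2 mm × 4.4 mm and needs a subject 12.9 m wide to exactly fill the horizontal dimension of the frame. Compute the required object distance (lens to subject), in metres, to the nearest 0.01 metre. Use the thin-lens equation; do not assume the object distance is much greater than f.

W: 12.9 m = 12900 mm.
Magnification m = w/W = dᵢ/dₒ; combined with 1/f = 1/dₒ + 1/dᵢ this gives dₒ = f·(1 + W/w).
dₒ = 53.7 mm × (1 + 12900/6.2) = 53.7 × 2081.6452 ≈ 111784.345 mm = 111.784 m.

111.78 m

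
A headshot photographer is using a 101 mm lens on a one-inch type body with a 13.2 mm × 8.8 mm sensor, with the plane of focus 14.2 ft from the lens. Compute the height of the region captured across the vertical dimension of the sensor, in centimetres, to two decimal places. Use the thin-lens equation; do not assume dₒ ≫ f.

dₒ: 14.2 ft × 304.8 mm/ft = 4328.16 mm.
Similar triangles through the lens centre give W/dₒ = h/dᵢ; with 1/f = 1/dₒ + 1/dᵢ this gives W = h·(dₒ − f)/f.
W = 8.8 mm × (4328.16 − 101) / 101 = 8.8 × 41.8531 ≈ 368.307 mm = 36.8307 cm.

36.83 cm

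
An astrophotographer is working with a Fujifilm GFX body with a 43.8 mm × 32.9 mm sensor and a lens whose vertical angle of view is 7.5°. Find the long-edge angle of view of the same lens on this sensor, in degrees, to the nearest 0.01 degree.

From the vertical AOV: f = 32.9 / (2·tan(3.75°)) = 32.9 / 0.13109 ≈ 250.9785 mm.
Long-edge AOV = 2·arctan(43.8 / (2 × 250.9785)) = 2·arctan(0.08726) ≈ 9.9738°.

9.97°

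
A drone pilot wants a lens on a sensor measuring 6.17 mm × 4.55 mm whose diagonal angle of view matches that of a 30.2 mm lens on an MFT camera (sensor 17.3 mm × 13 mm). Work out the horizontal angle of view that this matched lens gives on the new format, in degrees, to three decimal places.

Sensor diagonal = √(17.3² + 13²) = √468.2900 ≈ 21.6400 mm.
Sensor diagonal = √(6.17² + 4.55²) = √58.7714 ≈ 7.6663 mm.
Equal diagonal AOV ⇒ f₂ = f₁ · 7.6663/21.6400 = 30.2 × 0.35426 ≈ 10.6987 mm.
Horizontal AOV on the new format = 2·arctan(6.17 / (2 × 10.6987)) = 2·arctan(0.28835) ≈ 32.1700°.

32.170°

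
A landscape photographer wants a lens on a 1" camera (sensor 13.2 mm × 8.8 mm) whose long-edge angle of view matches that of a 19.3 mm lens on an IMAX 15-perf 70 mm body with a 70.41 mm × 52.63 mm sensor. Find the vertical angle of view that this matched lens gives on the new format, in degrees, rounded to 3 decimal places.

101.137°

Equal long-edge AOV ⇒ f₂ = f₁ · 13.2/70.41 = 19.3 × 0.18747 ≈ 3.6182 mm.
Vertical AOV on the new format = 2·arctan(8.8 / (2 × 3.6182)) = 2·arctan(1.21606) ≈ 101.1373°.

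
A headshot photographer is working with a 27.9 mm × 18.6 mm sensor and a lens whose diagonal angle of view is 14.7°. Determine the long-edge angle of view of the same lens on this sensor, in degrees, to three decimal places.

Sensor diagonal = √(27.9² + 18.6²) = √1124.3700 ≈ 33.5316 mm.
From the diagonal AOV: f = 33.5316 / (2·tan(7.35°)) = 33.5316 / 0.25798 ≈ 129.9776 mm.
Long-edge AOV = 2·arctan(27.9 / (2 × 129.9776)) = 2·arctan(0.10733) ≈ 12.2518°.

12.252°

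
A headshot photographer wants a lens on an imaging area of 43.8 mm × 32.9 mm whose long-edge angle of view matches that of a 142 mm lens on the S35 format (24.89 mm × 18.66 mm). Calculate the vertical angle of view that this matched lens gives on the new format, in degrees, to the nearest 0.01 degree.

Equal long-edge AOV ⇒ f₂ = f₁ · 43.8/24.89 = 142 × 1.75974 ≈ 249.8835 mm.
Vertical AOV on the new format = 2·arctan(32.9 / (2 × 249.8835)) = 2·arctan(0.06583) ≈ 7.5328°.

7.53°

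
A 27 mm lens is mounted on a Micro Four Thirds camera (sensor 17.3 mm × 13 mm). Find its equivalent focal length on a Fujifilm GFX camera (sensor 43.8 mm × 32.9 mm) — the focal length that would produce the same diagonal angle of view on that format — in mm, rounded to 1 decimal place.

68.3 mm

Sensor diagonal = √(17.3² + 13²) = √468.2900 ≈ 21.6400 mm.
Sensor diagonal = √(43.8² + 32.9²) = √3000.8500 ≈ 54.7800 mm.
Equal angle of view means equal diagonal/f ratio, so f₂ = f₁ · (diagonal₂/diagonal₁) = 27 × 54.7800/21.6400.
f₂ = 27 × 2.53142 ≈ 68.348 mm.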